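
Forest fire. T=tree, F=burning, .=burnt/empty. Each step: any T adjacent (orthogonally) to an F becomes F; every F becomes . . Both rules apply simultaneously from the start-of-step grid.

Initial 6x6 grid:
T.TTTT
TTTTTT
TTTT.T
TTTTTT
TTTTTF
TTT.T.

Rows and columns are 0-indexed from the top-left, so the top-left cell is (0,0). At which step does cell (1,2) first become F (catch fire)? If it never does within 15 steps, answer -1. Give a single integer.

Step 1: cell (1,2)='T' (+2 fires, +1 burnt)
Step 2: cell (1,2)='T' (+4 fires, +2 burnt)
Step 3: cell (1,2)='T' (+3 fires, +4 burnt)
Step 4: cell (1,2)='T' (+6 fires, +3 burnt)
Step 5: cell (1,2)='T' (+6 fires, +6 burnt)
Step 6: cell (1,2)='F' (+5 fires, +6 burnt)
  -> target ignites at step 6
Step 7: cell (1,2)='.' (+3 fires, +5 burnt)
Step 8: cell (1,2)='.' (+1 fires, +3 burnt)
Step 9: cell (1,2)='.' (+1 fires, +1 burnt)
Step 10: cell (1,2)='.' (+0 fires, +1 burnt)
  fire out at step 10

6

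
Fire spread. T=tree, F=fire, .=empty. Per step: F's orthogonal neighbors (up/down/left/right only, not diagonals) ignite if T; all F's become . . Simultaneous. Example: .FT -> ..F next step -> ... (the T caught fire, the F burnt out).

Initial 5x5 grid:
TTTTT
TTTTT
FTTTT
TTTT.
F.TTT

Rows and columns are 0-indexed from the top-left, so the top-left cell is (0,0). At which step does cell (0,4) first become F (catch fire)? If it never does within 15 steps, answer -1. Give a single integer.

Step 1: cell (0,4)='T' (+3 fires, +2 burnt)
Step 2: cell (0,4)='T' (+4 fires, +3 burnt)
Step 3: cell (0,4)='T' (+4 fires, +4 burnt)
Step 4: cell (0,4)='T' (+5 fires, +4 burnt)
Step 5: cell (0,4)='T' (+3 fires, +5 burnt)
Step 6: cell (0,4)='F' (+2 fires, +3 burnt)
  -> target ignites at step 6
Step 7: cell (0,4)='.' (+0 fires, +2 burnt)
  fire out at step 7

6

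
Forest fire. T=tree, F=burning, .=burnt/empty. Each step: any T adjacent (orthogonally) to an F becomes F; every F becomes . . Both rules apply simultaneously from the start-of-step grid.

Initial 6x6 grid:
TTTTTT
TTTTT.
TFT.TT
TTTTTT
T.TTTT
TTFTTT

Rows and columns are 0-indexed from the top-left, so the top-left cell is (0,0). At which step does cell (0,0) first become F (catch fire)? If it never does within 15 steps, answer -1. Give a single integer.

Step 1: cell (0,0)='T' (+7 fires, +2 burnt)
Step 2: cell (0,0)='T' (+8 fires, +7 burnt)
Step 3: cell (0,0)='F' (+7 fires, +8 burnt)
  -> target ignites at step 3
Step 4: cell (0,0)='.' (+4 fires, +7 burnt)
Step 5: cell (0,0)='.' (+3 fires, +4 burnt)
Step 6: cell (0,0)='.' (+2 fires, +3 burnt)
Step 7: cell (0,0)='.' (+0 fires, +2 burnt)
  fire out at step 7

3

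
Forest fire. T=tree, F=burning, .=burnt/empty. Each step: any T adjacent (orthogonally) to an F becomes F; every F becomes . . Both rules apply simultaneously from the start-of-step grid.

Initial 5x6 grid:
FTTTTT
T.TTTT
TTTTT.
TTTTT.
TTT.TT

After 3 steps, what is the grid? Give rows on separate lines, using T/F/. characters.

Step 1: 2 trees catch fire, 1 burn out
  .FTTTT
  F.TTTT
  TTTTT.
  TTTTT.
  TTT.TT
Step 2: 2 trees catch fire, 2 burn out
  ..FTTT
  ..TTTT
  FTTTT.
  TTTTT.
  TTT.TT
Step 3: 4 trees catch fire, 2 burn out
  ...FTT
  ..FTTT
  .FTTT.
  FTTTT.
  TTT.TT

...FTT
..FTTT
.FTTT.
FTTTT.
TTT.TT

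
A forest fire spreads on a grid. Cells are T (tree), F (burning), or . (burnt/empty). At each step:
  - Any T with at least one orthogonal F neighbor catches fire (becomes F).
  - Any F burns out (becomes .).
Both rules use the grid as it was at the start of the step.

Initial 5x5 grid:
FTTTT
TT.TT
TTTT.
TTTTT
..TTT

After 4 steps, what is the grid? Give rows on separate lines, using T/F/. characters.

Step 1: 2 trees catch fire, 1 burn out
  .FTTT
  FT.TT
  TTTT.
  TTTTT
  ..TTT
Step 2: 3 trees catch fire, 2 burn out
  ..FTT
  .F.TT
  FTTT.
  TTTTT
  ..TTT
Step 3: 3 trees catch fire, 3 burn out
  ...FT
  ...TT
  .FTT.
  FTTTT
  ..TTT
Step 4: 4 trees catch fire, 3 burn out
  ....F
  ...FT
  ..FT.
  .FTTT
  ..TTT

....F
...FT
..FT.
.FTTT
..TTT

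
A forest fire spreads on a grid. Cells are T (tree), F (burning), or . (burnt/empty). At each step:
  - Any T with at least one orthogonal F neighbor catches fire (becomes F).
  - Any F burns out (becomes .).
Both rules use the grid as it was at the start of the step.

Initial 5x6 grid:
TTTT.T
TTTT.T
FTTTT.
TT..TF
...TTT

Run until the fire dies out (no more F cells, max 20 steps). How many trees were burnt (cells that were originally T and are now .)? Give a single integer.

Step 1: +5 fires, +2 burnt (F count now 5)
Step 2: +6 fires, +5 burnt (F count now 6)
Step 3: +4 fires, +6 burnt (F count now 4)
Step 4: +2 fires, +4 burnt (F count now 2)
Step 5: +1 fires, +2 burnt (F count now 1)
Step 6: +0 fires, +1 burnt (F count now 0)
Fire out after step 6
Initially T: 20, now '.': 28
Total burnt (originally-T cells now '.'): 18

Answer: 18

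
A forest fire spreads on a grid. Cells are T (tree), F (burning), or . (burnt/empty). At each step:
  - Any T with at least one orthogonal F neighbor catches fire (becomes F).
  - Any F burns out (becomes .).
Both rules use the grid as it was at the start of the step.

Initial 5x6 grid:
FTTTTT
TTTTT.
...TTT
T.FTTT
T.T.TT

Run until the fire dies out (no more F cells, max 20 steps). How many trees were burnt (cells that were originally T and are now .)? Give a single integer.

Step 1: +4 fires, +2 burnt (F count now 4)
Step 2: +4 fires, +4 burnt (F count now 4)
Step 3: +6 fires, +4 burnt (F count now 6)
Step 4: +4 fires, +6 burnt (F count now 4)
Step 5: +1 fires, +4 burnt (F count now 1)
Step 6: +0 fires, +1 burnt (F count now 0)
Fire out after step 6
Initially T: 21, now '.': 28
Total burnt (originally-T cells now '.'): 19

Answer: 19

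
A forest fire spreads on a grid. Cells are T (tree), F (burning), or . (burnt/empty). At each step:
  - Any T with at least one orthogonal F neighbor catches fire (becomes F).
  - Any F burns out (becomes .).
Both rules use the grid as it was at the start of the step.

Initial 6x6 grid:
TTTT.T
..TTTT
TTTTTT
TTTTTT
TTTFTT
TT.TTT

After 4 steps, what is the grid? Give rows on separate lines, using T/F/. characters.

Step 1: 4 trees catch fire, 1 burn out
  TTTT.T
  ..TTTT
  TTTTTT
  TTTFTT
  TTF.FT
  TT.FTT
Step 2: 6 trees catch fire, 4 burn out
  TTTT.T
  ..TTTT
  TTTFTT
  TTF.FT
  TF...F
  TT..FT
Step 3: 8 trees catch fire, 6 burn out
  TTTT.T
  ..TFTT
  TTF.FT
  TF...F
  F.....
  TF...F
Step 4: 7 trees catch fire, 8 burn out
  TTTF.T
  ..F.FT
  TF...F
  F.....
  ......
  F.....

TTTF.T
..F.FT
TF...F
F.....
......
F.....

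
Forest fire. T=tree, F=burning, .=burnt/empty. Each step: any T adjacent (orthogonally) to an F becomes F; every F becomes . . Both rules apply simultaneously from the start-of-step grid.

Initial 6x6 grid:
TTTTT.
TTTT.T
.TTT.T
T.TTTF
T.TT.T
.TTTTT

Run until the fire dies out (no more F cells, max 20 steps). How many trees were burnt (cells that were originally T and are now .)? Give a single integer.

Answer: 25

Derivation:
Step 1: +3 fires, +1 burnt (F count now 3)
Step 2: +3 fires, +3 burnt (F count now 3)
Step 3: +4 fires, +3 burnt (F count now 4)
Step 4: +4 fires, +4 burnt (F count now 4)
Step 5: +4 fires, +4 burnt (F count now 4)
Step 6: +4 fires, +4 burnt (F count now 4)
Step 7: +2 fires, +4 burnt (F count now 2)
Step 8: +1 fires, +2 burnt (F count now 1)
Step 9: +0 fires, +1 burnt (F count now 0)
Fire out after step 9
Initially T: 27, now '.': 34
Total burnt (originally-T cells now '.'): 25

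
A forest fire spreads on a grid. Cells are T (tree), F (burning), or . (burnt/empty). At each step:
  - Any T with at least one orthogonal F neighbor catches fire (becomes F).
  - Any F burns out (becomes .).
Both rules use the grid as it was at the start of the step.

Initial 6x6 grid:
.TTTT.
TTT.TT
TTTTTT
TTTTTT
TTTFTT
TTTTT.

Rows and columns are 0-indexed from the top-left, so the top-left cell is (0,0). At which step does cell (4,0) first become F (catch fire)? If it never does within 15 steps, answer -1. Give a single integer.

Step 1: cell (4,0)='T' (+4 fires, +1 burnt)
Step 2: cell (4,0)='T' (+7 fires, +4 burnt)
Step 3: cell (4,0)='F' (+6 fires, +7 burnt)
  -> target ignites at step 3
Step 4: cell (4,0)='.' (+6 fires, +6 burnt)
Step 5: cell (4,0)='.' (+5 fires, +6 burnt)
Step 6: cell (4,0)='.' (+3 fires, +5 burnt)
Step 7: cell (4,0)='.' (+0 fires, +3 burnt)
  fire out at step 7

3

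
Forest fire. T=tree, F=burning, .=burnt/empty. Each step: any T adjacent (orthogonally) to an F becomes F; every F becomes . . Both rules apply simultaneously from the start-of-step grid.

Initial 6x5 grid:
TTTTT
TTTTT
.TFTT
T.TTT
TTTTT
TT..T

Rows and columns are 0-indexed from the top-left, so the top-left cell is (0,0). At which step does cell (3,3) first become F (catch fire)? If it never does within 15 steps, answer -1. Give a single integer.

Step 1: cell (3,3)='T' (+4 fires, +1 burnt)
Step 2: cell (3,3)='F' (+6 fires, +4 burnt)
  -> target ignites at step 2
Step 3: cell (3,3)='.' (+7 fires, +6 burnt)
Step 4: cell (3,3)='.' (+5 fires, +7 burnt)
Step 5: cell (3,3)='.' (+3 fires, +5 burnt)
Step 6: cell (3,3)='.' (+0 fires, +3 burnt)
  fire out at step 6

2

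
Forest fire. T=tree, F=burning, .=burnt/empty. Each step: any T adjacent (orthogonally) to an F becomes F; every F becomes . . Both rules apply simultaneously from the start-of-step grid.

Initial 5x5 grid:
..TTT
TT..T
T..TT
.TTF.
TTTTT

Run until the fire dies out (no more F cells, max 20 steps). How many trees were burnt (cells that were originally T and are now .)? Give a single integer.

Answer: 13

Derivation:
Step 1: +3 fires, +1 burnt (F count now 3)
Step 2: +4 fires, +3 burnt (F count now 4)
Step 3: +2 fires, +4 burnt (F count now 2)
Step 4: +2 fires, +2 burnt (F count now 2)
Step 5: +1 fires, +2 burnt (F count now 1)
Step 6: +1 fires, +1 burnt (F count now 1)
Step 7: +0 fires, +1 burnt (F count now 0)
Fire out after step 7
Initially T: 16, now '.': 22
Total burnt (originally-T cells now '.'): 13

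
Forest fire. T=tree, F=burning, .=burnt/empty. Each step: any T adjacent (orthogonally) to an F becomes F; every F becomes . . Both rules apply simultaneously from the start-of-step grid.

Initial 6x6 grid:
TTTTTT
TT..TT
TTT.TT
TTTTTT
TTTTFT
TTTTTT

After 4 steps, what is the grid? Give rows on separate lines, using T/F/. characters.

Step 1: 4 trees catch fire, 1 burn out
  TTTTTT
  TT..TT
  TTT.TT
  TTTTFT
  TTTF.F
  TTTTFT
Step 2: 6 trees catch fire, 4 burn out
  TTTTTT
  TT..TT
  TTT.FT
  TTTF.F
  TTF...
  TTTF.F
Step 3: 5 trees catch fire, 6 burn out
  TTTTTT
  TT..FT
  TTT..F
  TTF...
  TF....
  TTF...
Step 4: 6 trees catch fire, 5 burn out
  TTTTFT
  TT...F
  TTF...
  TF....
  F.....
  TF....

TTTTFT
TT...F
TTF...
TF....
F.....
TF....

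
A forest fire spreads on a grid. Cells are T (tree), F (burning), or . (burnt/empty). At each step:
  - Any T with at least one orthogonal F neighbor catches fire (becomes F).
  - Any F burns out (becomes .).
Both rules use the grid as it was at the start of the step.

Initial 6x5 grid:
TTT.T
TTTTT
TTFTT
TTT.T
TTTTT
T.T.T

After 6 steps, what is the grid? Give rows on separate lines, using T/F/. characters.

Step 1: 4 trees catch fire, 1 burn out
  TTT.T
  TTFTT
  TF.FT
  TTF.T
  TTTTT
  T.T.T
Step 2: 7 trees catch fire, 4 burn out
  TTF.T
  TF.FT
  F...F
  TF..T
  TTFTT
  T.T.T
Step 3: 8 trees catch fire, 7 burn out
  TF..T
  F...F
  .....
  F...F
  TF.FT
  T.F.T
Step 4: 4 trees catch fire, 8 burn out
  F...F
  .....
  .....
  .....
  F...F
  T...T
Step 5: 2 trees catch fire, 4 burn out
  .....
  .....
  .....
  .....
  .....
  F...F
Step 6: 0 trees catch fire, 2 burn out
  .....
  .....
  .....
  .....
  .....
  .....

.....
.....
.....
.....
.....
.....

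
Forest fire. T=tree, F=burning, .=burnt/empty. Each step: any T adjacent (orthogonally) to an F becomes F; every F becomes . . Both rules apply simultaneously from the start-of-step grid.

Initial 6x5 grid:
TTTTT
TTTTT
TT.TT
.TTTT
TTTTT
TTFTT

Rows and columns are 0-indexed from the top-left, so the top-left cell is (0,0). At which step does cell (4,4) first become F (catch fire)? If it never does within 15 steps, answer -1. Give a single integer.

Step 1: cell (4,4)='T' (+3 fires, +1 burnt)
Step 2: cell (4,4)='T' (+5 fires, +3 burnt)
Step 3: cell (4,4)='F' (+4 fires, +5 burnt)
  -> target ignites at step 3
Step 4: cell (4,4)='.' (+3 fires, +4 burnt)
Step 5: cell (4,4)='.' (+4 fires, +3 burnt)
Step 6: cell (4,4)='.' (+5 fires, +4 burnt)
Step 7: cell (4,4)='.' (+3 fires, +5 burnt)
Step 8: cell (4,4)='.' (+0 fires, +3 burnt)
  fire out at step 8

3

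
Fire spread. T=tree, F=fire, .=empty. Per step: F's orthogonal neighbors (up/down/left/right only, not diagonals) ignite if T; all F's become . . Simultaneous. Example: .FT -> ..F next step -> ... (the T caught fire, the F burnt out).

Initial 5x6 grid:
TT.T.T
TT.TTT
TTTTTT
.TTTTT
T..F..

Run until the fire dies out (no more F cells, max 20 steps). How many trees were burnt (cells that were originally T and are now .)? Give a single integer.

Answer: 20

Derivation:
Step 1: +1 fires, +1 burnt (F count now 1)
Step 2: +3 fires, +1 burnt (F count now 3)
Step 3: +5 fires, +3 burnt (F count now 5)
Step 4: +4 fires, +5 burnt (F count now 4)
Step 5: +3 fires, +4 burnt (F count now 3)
Step 6: +3 fires, +3 burnt (F count now 3)
Step 7: +1 fires, +3 burnt (F count now 1)
Step 8: +0 fires, +1 burnt (F count now 0)
Fire out after step 8
Initially T: 21, now '.': 29
Total burnt (originally-T cells now '.'): 20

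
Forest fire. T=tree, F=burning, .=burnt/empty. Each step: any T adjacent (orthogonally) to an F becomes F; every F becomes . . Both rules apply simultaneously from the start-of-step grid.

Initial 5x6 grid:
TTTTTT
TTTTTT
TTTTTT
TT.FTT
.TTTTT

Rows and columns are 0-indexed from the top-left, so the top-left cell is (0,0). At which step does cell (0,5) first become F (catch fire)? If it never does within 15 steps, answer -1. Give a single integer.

Step 1: cell (0,5)='T' (+3 fires, +1 burnt)
Step 2: cell (0,5)='T' (+6 fires, +3 burnt)
Step 3: cell (0,5)='T' (+7 fires, +6 burnt)
Step 4: cell (0,5)='T' (+6 fires, +7 burnt)
Step 5: cell (0,5)='F' (+4 fires, +6 burnt)
  -> target ignites at step 5
Step 6: cell (0,5)='.' (+1 fires, +4 burnt)
Step 7: cell (0,5)='.' (+0 fires, +1 burnt)
  fire out at step 7

5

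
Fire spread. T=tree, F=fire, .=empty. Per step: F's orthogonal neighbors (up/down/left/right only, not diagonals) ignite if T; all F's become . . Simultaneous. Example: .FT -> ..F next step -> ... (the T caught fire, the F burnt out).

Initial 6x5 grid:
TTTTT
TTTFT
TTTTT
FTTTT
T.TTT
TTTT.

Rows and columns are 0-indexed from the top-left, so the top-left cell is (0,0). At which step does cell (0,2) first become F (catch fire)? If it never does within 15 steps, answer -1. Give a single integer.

Step 1: cell (0,2)='T' (+7 fires, +2 burnt)
Step 2: cell (0,2)='F' (+10 fires, +7 burnt)
  -> target ignites at step 2
Step 3: cell (0,2)='.' (+6 fires, +10 burnt)
Step 4: cell (0,2)='.' (+3 fires, +6 burnt)
Step 5: cell (0,2)='.' (+0 fires, +3 burnt)
  fire out at step 5

2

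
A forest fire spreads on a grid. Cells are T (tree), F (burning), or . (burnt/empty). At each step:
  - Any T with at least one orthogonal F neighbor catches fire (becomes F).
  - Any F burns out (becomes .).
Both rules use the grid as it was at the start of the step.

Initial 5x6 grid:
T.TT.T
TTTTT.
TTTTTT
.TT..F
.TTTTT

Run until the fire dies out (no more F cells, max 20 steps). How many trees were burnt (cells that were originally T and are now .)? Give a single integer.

Step 1: +2 fires, +1 burnt (F count now 2)
Step 2: +2 fires, +2 burnt (F count now 2)
Step 3: +3 fires, +2 burnt (F count now 3)
Step 4: +3 fires, +3 burnt (F count now 3)
Step 5: +5 fires, +3 burnt (F count now 5)
Step 6: +4 fires, +5 burnt (F count now 4)
Step 7: +1 fires, +4 burnt (F count now 1)
Step 8: +1 fires, +1 burnt (F count now 1)
Step 9: +0 fires, +1 burnt (F count now 0)
Fire out after step 9
Initially T: 22, now '.': 29
Total burnt (originally-T cells now '.'): 21

Answer: 21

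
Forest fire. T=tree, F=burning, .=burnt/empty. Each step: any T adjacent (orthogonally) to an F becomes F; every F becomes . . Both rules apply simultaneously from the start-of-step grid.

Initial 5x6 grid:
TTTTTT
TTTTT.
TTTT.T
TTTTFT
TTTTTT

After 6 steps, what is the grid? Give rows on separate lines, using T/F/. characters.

Step 1: 3 trees catch fire, 1 burn out
  TTTTTT
  TTTTT.
  TTTT.T
  TTTF.F
  TTTTFT
Step 2: 5 trees catch fire, 3 burn out
  TTTTTT
  TTTTT.
  TTTF.F
  TTF...
  TTTF.F
Step 3: 4 trees catch fire, 5 burn out
  TTTTTT
  TTTFT.
  TTF...
  TF....
  TTF...
Step 4: 6 trees catch fire, 4 burn out
  TTTFTT
  TTF.F.
  TF....
  F.....
  TF....
Step 5: 5 trees catch fire, 6 burn out
  TTF.FT
  TF....
  F.....
  ......
  F.....
Step 6: 3 trees catch fire, 5 burn out
  TF...F
  F.....
  ......
  ......
  ......

TF...F
F.....
......
......
......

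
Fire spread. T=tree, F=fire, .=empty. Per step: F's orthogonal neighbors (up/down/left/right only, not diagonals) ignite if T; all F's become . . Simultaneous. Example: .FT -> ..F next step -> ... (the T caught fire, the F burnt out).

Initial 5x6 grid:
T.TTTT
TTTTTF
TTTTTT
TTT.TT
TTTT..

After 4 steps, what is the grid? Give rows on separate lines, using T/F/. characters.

Step 1: 3 trees catch fire, 1 burn out
  T.TTTF
  TTTTF.
  TTTTTF
  TTT.TT
  TTTT..
Step 2: 4 trees catch fire, 3 burn out
  T.TTF.
  TTTF..
  TTTTF.
  TTT.TF
  TTTT..
Step 3: 4 trees catch fire, 4 burn out
  T.TF..
  TTF...
  TTTF..
  TTT.F.
  TTTT..
Step 4: 3 trees catch fire, 4 burn out
  T.F...
  TF....
  TTF...
  TTT...
  TTTT..

T.F...
TF....
TTF...
TTT...
TTTT..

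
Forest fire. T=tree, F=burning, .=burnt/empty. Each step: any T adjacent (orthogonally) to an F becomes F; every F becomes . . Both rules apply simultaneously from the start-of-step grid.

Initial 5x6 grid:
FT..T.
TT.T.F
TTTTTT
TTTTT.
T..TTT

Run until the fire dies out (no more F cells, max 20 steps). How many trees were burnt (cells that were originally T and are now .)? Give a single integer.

Answer: 19

Derivation:
Step 1: +3 fires, +2 burnt (F count now 3)
Step 2: +3 fires, +3 burnt (F count now 3)
Step 3: +4 fires, +3 burnt (F count now 4)
Step 4: +6 fires, +4 burnt (F count now 6)
Step 5: +3 fires, +6 burnt (F count now 3)
Step 6: +0 fires, +3 burnt (F count now 0)
Fire out after step 6
Initially T: 20, now '.': 29
Total burnt (originally-T cells now '.'): 19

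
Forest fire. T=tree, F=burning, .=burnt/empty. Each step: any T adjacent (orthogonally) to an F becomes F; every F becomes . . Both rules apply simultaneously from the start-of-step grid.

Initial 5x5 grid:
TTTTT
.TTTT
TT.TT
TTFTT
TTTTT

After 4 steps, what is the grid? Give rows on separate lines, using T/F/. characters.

Step 1: 3 trees catch fire, 1 burn out
  TTTTT
  .TTTT
  TT.TT
  TF.FT
  TTFTT
Step 2: 6 trees catch fire, 3 burn out
  TTTTT
  .TTTT
  TF.FT
  F...F
  TF.FT
Step 3: 6 trees catch fire, 6 burn out
  TTTTT
  .FTFT
  F...F
  .....
  F...F
Step 4: 4 trees catch fire, 6 burn out
  TFTFT
  ..F.F
  .....
  .....
  .....

TFTFT
..F.F
.....
.....
.....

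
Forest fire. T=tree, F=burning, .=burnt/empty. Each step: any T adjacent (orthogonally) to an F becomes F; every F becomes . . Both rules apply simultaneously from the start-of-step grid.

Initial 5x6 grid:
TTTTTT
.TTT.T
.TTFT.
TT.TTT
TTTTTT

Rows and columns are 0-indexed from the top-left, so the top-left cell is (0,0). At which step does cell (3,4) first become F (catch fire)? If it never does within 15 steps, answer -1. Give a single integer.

Step 1: cell (3,4)='T' (+4 fires, +1 burnt)
Step 2: cell (3,4)='F' (+5 fires, +4 burnt)
  -> target ignites at step 2
Step 3: cell (3,4)='.' (+7 fires, +5 burnt)
Step 4: cell (3,4)='.' (+5 fires, +7 burnt)
Step 5: cell (3,4)='.' (+3 fires, +5 burnt)
Step 6: cell (3,4)='.' (+0 fires, +3 burnt)
  fire out at step 6

2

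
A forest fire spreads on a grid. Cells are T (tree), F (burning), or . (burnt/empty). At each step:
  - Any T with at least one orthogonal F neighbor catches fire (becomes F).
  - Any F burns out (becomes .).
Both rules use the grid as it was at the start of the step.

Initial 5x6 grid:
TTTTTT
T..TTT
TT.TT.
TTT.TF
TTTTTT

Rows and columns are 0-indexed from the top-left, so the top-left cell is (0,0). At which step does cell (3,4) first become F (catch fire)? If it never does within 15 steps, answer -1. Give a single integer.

Step 1: cell (3,4)='F' (+2 fires, +1 burnt)
  -> target ignites at step 1
Step 2: cell (3,4)='.' (+2 fires, +2 burnt)
Step 3: cell (3,4)='.' (+3 fires, +2 burnt)
Step 4: cell (3,4)='.' (+4 fires, +3 burnt)
Step 5: cell (3,4)='.' (+4 fires, +4 burnt)
Step 6: cell (3,4)='.' (+3 fires, +4 burnt)
Step 7: cell (3,4)='.' (+3 fires, +3 burnt)
Step 8: cell (3,4)='.' (+2 fires, +3 burnt)
Step 9: cell (3,4)='.' (+1 fires, +2 burnt)
Step 10: cell (3,4)='.' (+0 fires, +1 burnt)
  fire out at step 10

1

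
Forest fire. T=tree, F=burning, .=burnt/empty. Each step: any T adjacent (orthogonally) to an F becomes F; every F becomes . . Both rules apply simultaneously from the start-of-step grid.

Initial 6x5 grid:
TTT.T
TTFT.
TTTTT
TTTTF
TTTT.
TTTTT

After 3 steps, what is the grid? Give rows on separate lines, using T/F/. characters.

Step 1: 6 trees catch fire, 2 burn out
  TTF.T
  TF.F.
  TTFTF
  TTTF.
  TTTT.
  TTTTT
Step 2: 6 trees catch fire, 6 burn out
  TF..T
  F....
  TF.F.
  TTF..
  TTTF.
  TTTTT
Step 3: 5 trees catch fire, 6 burn out
  F...T
  .....
  F....
  TF...
  TTF..
  TTTFT

F...T
.....
F....
TF...
TTF..
TTTFT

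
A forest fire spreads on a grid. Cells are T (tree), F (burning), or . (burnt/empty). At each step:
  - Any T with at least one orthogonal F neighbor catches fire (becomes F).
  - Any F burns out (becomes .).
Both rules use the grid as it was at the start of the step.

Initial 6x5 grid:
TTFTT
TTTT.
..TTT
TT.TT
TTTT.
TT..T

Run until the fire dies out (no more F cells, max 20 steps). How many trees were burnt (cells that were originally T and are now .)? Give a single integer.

Answer: 21

Derivation:
Step 1: +3 fires, +1 burnt (F count now 3)
Step 2: +5 fires, +3 burnt (F count now 5)
Step 3: +2 fires, +5 burnt (F count now 2)
Step 4: +2 fires, +2 burnt (F count now 2)
Step 5: +2 fires, +2 burnt (F count now 2)
Step 6: +1 fires, +2 burnt (F count now 1)
Step 7: +1 fires, +1 burnt (F count now 1)
Step 8: +3 fires, +1 burnt (F count now 3)
Step 9: +2 fires, +3 burnt (F count now 2)
Step 10: +0 fires, +2 burnt (F count now 0)
Fire out after step 10
Initially T: 22, now '.': 29
Total burnt (originally-T cells now '.'): 21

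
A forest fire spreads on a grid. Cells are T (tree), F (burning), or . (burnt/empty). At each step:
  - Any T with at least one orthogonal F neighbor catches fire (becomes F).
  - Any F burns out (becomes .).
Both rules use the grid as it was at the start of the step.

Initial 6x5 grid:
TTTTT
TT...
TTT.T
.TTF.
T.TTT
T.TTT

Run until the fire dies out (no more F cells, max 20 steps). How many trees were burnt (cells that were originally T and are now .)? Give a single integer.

Step 1: +2 fires, +1 burnt (F count now 2)
Step 2: +5 fires, +2 burnt (F count now 5)
Step 3: +3 fires, +5 burnt (F count now 3)
Step 4: +2 fires, +3 burnt (F count now 2)
Step 5: +2 fires, +2 burnt (F count now 2)
Step 6: +2 fires, +2 burnt (F count now 2)
Step 7: +1 fires, +2 burnt (F count now 1)
Step 8: +1 fires, +1 burnt (F count now 1)
Step 9: +0 fires, +1 burnt (F count now 0)
Fire out after step 9
Initially T: 21, now '.': 27
Total burnt (originally-T cells now '.'): 18

Answer: 18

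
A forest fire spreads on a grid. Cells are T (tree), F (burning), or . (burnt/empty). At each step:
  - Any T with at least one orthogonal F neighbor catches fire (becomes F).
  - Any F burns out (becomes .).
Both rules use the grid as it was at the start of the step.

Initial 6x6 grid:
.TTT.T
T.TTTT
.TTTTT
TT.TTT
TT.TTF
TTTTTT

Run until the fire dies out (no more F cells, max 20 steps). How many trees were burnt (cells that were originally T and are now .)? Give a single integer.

Step 1: +3 fires, +1 burnt (F count now 3)
Step 2: +4 fires, +3 burnt (F count now 4)
Step 3: +4 fires, +4 burnt (F count now 4)
Step 4: +4 fires, +4 burnt (F count now 4)
Step 5: +3 fires, +4 burnt (F count now 3)
Step 6: +5 fires, +3 burnt (F count now 5)
Step 7: +3 fires, +5 burnt (F count now 3)
Step 8: +2 fires, +3 burnt (F count now 2)
Step 9: +0 fires, +2 burnt (F count now 0)
Fire out after step 9
Initially T: 29, now '.': 35
Total burnt (originally-T cells now '.'): 28

Answer: 28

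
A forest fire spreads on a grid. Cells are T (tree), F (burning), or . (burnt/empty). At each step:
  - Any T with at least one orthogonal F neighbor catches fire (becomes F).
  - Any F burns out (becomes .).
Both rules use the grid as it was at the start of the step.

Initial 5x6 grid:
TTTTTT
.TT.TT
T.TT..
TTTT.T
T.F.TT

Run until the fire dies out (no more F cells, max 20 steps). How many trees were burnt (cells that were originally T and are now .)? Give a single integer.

Step 1: +1 fires, +1 burnt (F count now 1)
Step 2: +3 fires, +1 burnt (F count now 3)
Step 3: +3 fires, +3 burnt (F count now 3)
Step 4: +4 fires, +3 burnt (F count now 4)
Step 5: +2 fires, +4 burnt (F count now 2)
Step 6: +2 fires, +2 burnt (F count now 2)
Step 7: +2 fires, +2 burnt (F count now 2)
Step 8: +1 fires, +2 burnt (F count now 1)
Step 9: +0 fires, +1 burnt (F count now 0)
Fire out after step 9
Initially T: 21, now '.': 27
Total burnt (originally-T cells now '.'): 18

Answer: 18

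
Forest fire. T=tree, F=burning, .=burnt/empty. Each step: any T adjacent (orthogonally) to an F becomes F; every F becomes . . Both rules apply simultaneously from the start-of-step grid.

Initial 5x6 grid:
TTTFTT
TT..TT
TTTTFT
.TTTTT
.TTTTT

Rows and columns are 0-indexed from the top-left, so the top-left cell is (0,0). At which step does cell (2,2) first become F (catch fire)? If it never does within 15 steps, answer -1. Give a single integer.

Step 1: cell (2,2)='T' (+6 fires, +2 burnt)
Step 2: cell (2,2)='F' (+7 fires, +6 burnt)
  -> target ignites at step 2
Step 3: cell (2,2)='.' (+6 fires, +7 burnt)
Step 4: cell (2,2)='.' (+4 fires, +6 burnt)
Step 5: cell (2,2)='.' (+1 fires, +4 burnt)
Step 6: cell (2,2)='.' (+0 fires, +1 burnt)
  fire out at step 6

2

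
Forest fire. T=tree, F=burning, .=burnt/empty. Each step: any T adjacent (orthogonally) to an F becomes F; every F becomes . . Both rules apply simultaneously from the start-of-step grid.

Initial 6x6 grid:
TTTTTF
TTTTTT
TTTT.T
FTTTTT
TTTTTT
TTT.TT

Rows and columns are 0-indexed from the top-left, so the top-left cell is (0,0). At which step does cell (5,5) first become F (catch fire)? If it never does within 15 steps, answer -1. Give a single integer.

Step 1: cell (5,5)='T' (+5 fires, +2 burnt)
Step 2: cell (5,5)='T' (+8 fires, +5 burnt)
Step 3: cell (5,5)='T' (+9 fires, +8 burnt)
Step 4: cell (5,5)='T' (+7 fires, +9 burnt)
Step 5: cell (5,5)='F' (+2 fires, +7 burnt)
  -> target ignites at step 5
Step 6: cell (5,5)='.' (+1 fires, +2 burnt)
Step 7: cell (5,5)='.' (+0 fires, +1 burnt)
  fire out at step 7

5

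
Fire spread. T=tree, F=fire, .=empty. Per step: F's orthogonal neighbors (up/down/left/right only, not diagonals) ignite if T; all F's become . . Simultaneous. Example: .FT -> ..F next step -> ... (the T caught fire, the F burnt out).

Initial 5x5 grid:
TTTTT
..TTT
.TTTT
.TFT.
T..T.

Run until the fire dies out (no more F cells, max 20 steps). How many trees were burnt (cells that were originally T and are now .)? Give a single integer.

Answer: 15

Derivation:
Step 1: +3 fires, +1 burnt (F count now 3)
Step 2: +4 fires, +3 burnt (F count now 4)
Step 3: +3 fires, +4 burnt (F count now 3)
Step 4: +3 fires, +3 burnt (F count now 3)
Step 5: +2 fires, +3 burnt (F count now 2)
Step 6: +0 fires, +2 burnt (F count now 0)
Fire out after step 6
Initially T: 16, now '.': 24
Total burnt (originally-T cells now '.'): 15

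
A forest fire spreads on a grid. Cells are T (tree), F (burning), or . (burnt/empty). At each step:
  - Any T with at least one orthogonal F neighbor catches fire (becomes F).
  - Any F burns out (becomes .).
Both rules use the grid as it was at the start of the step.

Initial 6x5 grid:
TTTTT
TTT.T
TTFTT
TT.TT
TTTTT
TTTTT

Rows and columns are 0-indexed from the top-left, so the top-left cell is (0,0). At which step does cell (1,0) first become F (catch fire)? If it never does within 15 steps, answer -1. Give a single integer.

Step 1: cell (1,0)='T' (+3 fires, +1 burnt)
Step 2: cell (1,0)='T' (+6 fires, +3 burnt)
Step 3: cell (1,0)='F' (+8 fires, +6 burnt)
  -> target ignites at step 3
Step 4: cell (1,0)='.' (+7 fires, +8 burnt)
Step 5: cell (1,0)='.' (+3 fires, +7 burnt)
Step 6: cell (1,0)='.' (+0 fires, +3 burnt)
  fire out at step 6

3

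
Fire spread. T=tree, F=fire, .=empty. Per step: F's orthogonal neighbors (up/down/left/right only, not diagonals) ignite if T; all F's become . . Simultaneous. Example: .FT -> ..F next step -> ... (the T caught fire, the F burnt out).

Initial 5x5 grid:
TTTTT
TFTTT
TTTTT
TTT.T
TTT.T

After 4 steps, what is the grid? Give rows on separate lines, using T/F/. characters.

Step 1: 4 trees catch fire, 1 burn out
  TFTTT
  F.FTT
  TFTTT
  TTT.T
  TTT.T
Step 2: 6 trees catch fire, 4 burn out
  F.FTT
  ...FT
  F.FTT
  TFT.T
  TTT.T
Step 3: 6 trees catch fire, 6 burn out
  ...FT
  ....F
  ...FT
  F.F.T
  TFT.T
Step 4: 4 trees catch fire, 6 burn out
  ....F
  .....
  ....F
  ....T
  F.F.T

....F
.....
....F
....T
F.F.T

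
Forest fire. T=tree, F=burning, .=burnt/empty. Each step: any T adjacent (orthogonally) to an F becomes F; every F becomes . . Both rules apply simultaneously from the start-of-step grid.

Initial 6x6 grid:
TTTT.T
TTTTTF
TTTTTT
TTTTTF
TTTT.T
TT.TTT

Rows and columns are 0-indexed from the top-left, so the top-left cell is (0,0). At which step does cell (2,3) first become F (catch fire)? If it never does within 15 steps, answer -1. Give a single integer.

Step 1: cell (2,3)='T' (+5 fires, +2 burnt)
Step 2: cell (2,3)='T' (+4 fires, +5 burnt)
Step 3: cell (2,3)='F' (+6 fires, +4 burnt)
  -> target ignites at step 3
Step 4: cell (2,3)='.' (+6 fires, +6 burnt)
Step 5: cell (2,3)='.' (+5 fires, +6 burnt)
Step 6: cell (2,3)='.' (+4 fires, +5 burnt)
Step 7: cell (2,3)='.' (+1 fires, +4 burnt)
Step 8: cell (2,3)='.' (+0 fires, +1 burnt)
  fire out at step 8

3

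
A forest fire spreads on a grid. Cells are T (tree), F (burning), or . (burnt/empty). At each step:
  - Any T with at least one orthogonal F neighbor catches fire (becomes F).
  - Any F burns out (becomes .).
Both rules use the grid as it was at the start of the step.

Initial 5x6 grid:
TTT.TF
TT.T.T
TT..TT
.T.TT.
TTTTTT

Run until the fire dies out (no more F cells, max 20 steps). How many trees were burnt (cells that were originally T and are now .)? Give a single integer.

Step 1: +2 fires, +1 burnt (F count now 2)
Step 2: +1 fires, +2 burnt (F count now 1)
Step 3: +1 fires, +1 burnt (F count now 1)
Step 4: +1 fires, +1 burnt (F count now 1)
Step 5: +2 fires, +1 burnt (F count now 2)
Step 6: +2 fires, +2 burnt (F count now 2)
Step 7: +1 fires, +2 burnt (F count now 1)
Step 8: +1 fires, +1 burnt (F count now 1)
Step 9: +2 fires, +1 burnt (F count now 2)
Step 10: +1 fires, +2 burnt (F count now 1)
Step 11: +2 fires, +1 burnt (F count now 2)
Step 12: +2 fires, +2 burnt (F count now 2)
Step 13: +2 fires, +2 burnt (F count now 2)
Step 14: +0 fires, +2 burnt (F count now 0)
Fire out after step 14
Initially T: 21, now '.': 29
Total burnt (originally-T cells now '.'): 20

Answer: 20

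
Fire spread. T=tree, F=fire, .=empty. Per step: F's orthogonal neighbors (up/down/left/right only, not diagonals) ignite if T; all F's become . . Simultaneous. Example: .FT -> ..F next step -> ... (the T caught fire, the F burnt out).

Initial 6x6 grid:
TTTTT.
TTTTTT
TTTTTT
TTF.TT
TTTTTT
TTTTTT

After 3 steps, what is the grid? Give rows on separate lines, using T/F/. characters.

Step 1: 3 trees catch fire, 1 burn out
  TTTTT.
  TTTTTT
  TTFTTT
  TF..TT
  TTFTTT
  TTTTTT
Step 2: 7 trees catch fire, 3 burn out
  TTTTT.
  TTFTTT
  TF.FTT
  F...TT
  TF.FTT
  TTFTTT
Step 3: 9 trees catch fire, 7 burn out
  TTFTT.
  TF.FTT
  F...FT
  ....TT
  F...FT
  TF.FTT

TTFTT.
TF.FTT
F...FT
....TT
F...FT
TF.FTT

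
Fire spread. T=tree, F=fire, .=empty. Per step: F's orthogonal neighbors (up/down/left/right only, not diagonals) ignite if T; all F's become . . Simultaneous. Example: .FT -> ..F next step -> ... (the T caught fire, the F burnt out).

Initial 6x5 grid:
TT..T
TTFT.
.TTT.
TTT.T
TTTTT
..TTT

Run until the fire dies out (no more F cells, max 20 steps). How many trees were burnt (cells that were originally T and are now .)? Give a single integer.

Step 1: +3 fires, +1 burnt (F count now 3)
Step 2: +5 fires, +3 burnt (F count now 5)
Step 3: +3 fires, +5 burnt (F count now 3)
Step 4: +4 fires, +3 burnt (F count now 4)
Step 5: +3 fires, +4 burnt (F count now 3)
Step 6: +2 fires, +3 burnt (F count now 2)
Step 7: +0 fires, +2 burnt (F count now 0)
Fire out after step 7
Initially T: 21, now '.': 29
Total burnt (originally-T cells now '.'): 20

Answer: 20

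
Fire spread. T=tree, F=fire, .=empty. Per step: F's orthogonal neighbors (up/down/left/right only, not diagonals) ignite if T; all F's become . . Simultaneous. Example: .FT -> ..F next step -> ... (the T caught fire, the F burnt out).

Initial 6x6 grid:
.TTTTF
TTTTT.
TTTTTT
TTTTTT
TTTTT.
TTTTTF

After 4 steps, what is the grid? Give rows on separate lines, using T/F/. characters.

Step 1: 2 trees catch fire, 2 burn out
  .TTTF.
  TTTTT.
  TTTTTT
  TTTTTT
  TTTTT.
  TTTTF.
Step 2: 4 trees catch fire, 2 burn out
  .TTF..
  TTTTF.
  TTTTTT
  TTTTTT
  TTTTF.
  TTTF..
Step 3: 6 trees catch fire, 4 burn out
  .TF...
  TTTF..
  TTTTFT
  TTTTFT
  TTTF..
  TTF...
Step 4: 8 trees catch fire, 6 burn out
  .F....
  TTF...
  TTTF.F
  TTTF.F
  TTF...
  TF....

.F....
TTF...
TTTF.F
TTTF.F
TTF...
TF....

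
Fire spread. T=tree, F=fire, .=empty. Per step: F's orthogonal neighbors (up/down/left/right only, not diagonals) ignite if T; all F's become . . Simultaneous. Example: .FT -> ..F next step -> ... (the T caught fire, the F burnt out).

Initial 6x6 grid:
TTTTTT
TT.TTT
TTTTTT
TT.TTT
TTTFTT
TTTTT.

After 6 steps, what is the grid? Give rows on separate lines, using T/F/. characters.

Step 1: 4 trees catch fire, 1 burn out
  TTTTTT
  TT.TTT
  TTTTTT
  TT.FTT
  TTF.FT
  TTTFT.
Step 2: 6 trees catch fire, 4 burn out
  TTTTTT
  TT.TTT
  TTTFTT
  TT..FT
  TF...F
  TTF.F.
Step 3: 7 trees catch fire, 6 burn out
  TTTTTT
  TT.FTT
  TTF.FT
  TF...F
  F.....
  TF....
Step 4: 6 trees catch fire, 7 burn out
  TTTFTT
  TT..FT
  TF...F
  F.....
  ......
  F.....
Step 5: 5 trees catch fire, 6 burn out
  TTF.FT
  TF...F
  F.....
  ......
  ......
  ......
Step 6: 3 trees catch fire, 5 burn out
  TF...F
  F.....
  ......
  ......
  ......
  ......

TF...F
F.....
......
......
......
......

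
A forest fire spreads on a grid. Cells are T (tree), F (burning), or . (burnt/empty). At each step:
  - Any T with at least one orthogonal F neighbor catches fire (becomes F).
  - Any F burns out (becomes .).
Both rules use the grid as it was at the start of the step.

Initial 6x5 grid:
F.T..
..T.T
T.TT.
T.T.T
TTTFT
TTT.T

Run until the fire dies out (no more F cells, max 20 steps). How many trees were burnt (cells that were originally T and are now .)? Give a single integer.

Answer: 16

Derivation:
Step 1: +2 fires, +2 burnt (F count now 2)
Step 2: +5 fires, +2 burnt (F count now 5)
Step 3: +3 fires, +5 burnt (F count now 3)
Step 4: +4 fires, +3 burnt (F count now 4)
Step 5: +2 fires, +4 burnt (F count now 2)
Step 6: +0 fires, +2 burnt (F count now 0)
Fire out after step 6
Initially T: 17, now '.': 29
Total burnt (originally-T cells now '.'): 16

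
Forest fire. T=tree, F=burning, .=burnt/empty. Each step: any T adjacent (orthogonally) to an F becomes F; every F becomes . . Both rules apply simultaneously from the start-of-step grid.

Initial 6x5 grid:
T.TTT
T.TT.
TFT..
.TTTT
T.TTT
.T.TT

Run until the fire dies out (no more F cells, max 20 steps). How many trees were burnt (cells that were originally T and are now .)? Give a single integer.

Step 1: +3 fires, +1 burnt (F count now 3)
Step 2: +3 fires, +3 burnt (F count now 3)
Step 3: +5 fires, +3 burnt (F count now 5)
Step 4: +3 fires, +5 burnt (F count now 3)
Step 5: +3 fires, +3 burnt (F count now 3)
Step 6: +1 fires, +3 burnt (F count now 1)
Step 7: +0 fires, +1 burnt (F count now 0)
Fire out after step 7
Initially T: 20, now '.': 28
Total burnt (originally-T cells now '.'): 18

Answer: 18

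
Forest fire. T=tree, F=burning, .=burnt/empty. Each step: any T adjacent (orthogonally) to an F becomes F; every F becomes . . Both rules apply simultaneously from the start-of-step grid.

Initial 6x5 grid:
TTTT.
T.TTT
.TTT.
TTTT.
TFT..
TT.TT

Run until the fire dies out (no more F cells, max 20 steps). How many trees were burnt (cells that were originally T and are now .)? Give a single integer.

Step 1: +4 fires, +1 burnt (F count now 4)
Step 2: +4 fires, +4 burnt (F count now 4)
Step 3: +2 fires, +4 burnt (F count now 2)
Step 4: +2 fires, +2 burnt (F count now 2)
Step 5: +2 fires, +2 burnt (F count now 2)
Step 6: +3 fires, +2 burnt (F count now 3)
Step 7: +1 fires, +3 burnt (F count now 1)
Step 8: +1 fires, +1 burnt (F count now 1)
Step 9: +0 fires, +1 burnt (F count now 0)
Fire out after step 9
Initially T: 21, now '.': 28
Total burnt (originally-T cells now '.'): 19

Answer: 19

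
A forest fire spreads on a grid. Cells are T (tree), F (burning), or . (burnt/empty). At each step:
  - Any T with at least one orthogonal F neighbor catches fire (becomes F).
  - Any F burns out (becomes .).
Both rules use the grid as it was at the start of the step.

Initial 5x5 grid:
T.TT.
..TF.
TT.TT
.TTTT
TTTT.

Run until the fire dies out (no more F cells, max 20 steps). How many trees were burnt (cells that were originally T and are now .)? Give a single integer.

Answer: 15

Derivation:
Step 1: +3 fires, +1 burnt (F count now 3)
Step 2: +3 fires, +3 burnt (F count now 3)
Step 3: +3 fires, +3 burnt (F count now 3)
Step 4: +2 fires, +3 burnt (F count now 2)
Step 5: +2 fires, +2 burnt (F count now 2)
Step 6: +2 fires, +2 burnt (F count now 2)
Step 7: +0 fires, +2 burnt (F count now 0)
Fire out after step 7
Initially T: 16, now '.': 24
Total burnt (originally-T cells now '.'): 15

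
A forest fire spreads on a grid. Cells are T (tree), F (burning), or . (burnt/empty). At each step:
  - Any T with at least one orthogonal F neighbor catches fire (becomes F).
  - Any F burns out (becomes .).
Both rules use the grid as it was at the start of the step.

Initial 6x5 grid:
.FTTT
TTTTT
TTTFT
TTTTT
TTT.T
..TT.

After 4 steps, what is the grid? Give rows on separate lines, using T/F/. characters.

Step 1: 6 trees catch fire, 2 burn out
  ..FTT
  TFTFT
  TTF.F
  TTTFT
  TTT.T
  ..TT.
Step 2: 7 trees catch fire, 6 burn out
  ...FT
  F.F.F
  TF...
  TTF.F
  TTT.T
  ..TT.
Step 3: 5 trees catch fire, 7 burn out
  ....F
  .....
  F....
  TF...
  TTF.F
  ..TT.
Step 4: 3 trees catch fire, 5 burn out
  .....
  .....
  .....
  F....
  TF...
  ..FT.

.....
.....
.....
F....
TF...
..FT.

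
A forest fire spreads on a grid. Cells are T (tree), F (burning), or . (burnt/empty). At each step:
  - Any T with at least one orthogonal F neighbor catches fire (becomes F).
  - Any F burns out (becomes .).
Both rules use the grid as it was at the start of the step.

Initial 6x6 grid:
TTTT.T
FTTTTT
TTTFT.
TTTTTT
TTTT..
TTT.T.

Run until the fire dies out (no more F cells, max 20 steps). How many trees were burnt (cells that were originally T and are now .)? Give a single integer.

Answer: 27

Derivation:
Step 1: +7 fires, +2 burnt (F count now 7)
Step 2: +9 fires, +7 burnt (F count now 9)
Step 3: +6 fires, +9 burnt (F count now 6)
Step 4: +4 fires, +6 burnt (F count now 4)
Step 5: +1 fires, +4 burnt (F count now 1)
Step 6: +0 fires, +1 burnt (F count now 0)
Fire out after step 6
Initially T: 28, now '.': 35
Total burnt (originally-T cells now '.'): 27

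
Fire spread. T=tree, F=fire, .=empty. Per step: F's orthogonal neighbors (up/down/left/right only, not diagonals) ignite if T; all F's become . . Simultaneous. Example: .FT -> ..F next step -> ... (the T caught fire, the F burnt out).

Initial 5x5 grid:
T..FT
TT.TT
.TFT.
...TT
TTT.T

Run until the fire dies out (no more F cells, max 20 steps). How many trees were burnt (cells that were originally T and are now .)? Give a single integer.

Step 1: +4 fires, +2 burnt (F count now 4)
Step 2: +3 fires, +4 burnt (F count now 3)
Step 3: +2 fires, +3 burnt (F count now 2)
Step 4: +2 fires, +2 burnt (F count now 2)
Step 5: +0 fires, +2 burnt (F count now 0)
Fire out after step 5
Initially T: 14, now '.': 22
Total burnt (originally-T cells now '.'): 11

Answer: 11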